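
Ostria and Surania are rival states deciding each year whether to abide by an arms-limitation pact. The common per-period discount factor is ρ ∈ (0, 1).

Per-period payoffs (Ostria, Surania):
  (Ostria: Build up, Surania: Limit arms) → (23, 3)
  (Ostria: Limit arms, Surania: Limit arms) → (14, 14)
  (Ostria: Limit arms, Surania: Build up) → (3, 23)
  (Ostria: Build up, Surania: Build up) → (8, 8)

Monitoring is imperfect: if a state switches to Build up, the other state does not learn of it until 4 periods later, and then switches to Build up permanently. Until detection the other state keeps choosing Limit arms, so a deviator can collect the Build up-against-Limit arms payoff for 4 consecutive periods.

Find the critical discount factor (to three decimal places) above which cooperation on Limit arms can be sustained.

0.880

The best deviation is to choose Build up for all 4 undetected periods, earning 23 each, then 8 forever once detected.
Deviation value: 23(1−ρ^4)/(1−ρ) + 8ρ^4/(1−ρ); cooperation value: 14/(1−ρ).
IC: 14 ≥ 23(1−ρ^4) + 8ρ^4 = 23 − 15ρ^4.
So ρ^4 ≥ 9/15 = 3/5, giving ρ ≥ (3/5)^(1/4) ≈ 0.880.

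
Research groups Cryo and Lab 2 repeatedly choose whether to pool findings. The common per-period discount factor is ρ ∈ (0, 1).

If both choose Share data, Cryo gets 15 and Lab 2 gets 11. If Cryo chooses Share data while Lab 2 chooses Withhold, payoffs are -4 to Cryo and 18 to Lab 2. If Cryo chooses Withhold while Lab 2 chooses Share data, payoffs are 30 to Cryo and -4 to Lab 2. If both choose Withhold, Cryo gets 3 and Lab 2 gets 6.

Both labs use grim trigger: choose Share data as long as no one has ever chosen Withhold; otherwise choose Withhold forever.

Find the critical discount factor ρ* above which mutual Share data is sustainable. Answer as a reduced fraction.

For Cryo: deviation gain 30−15 = 15, per-period punishment loss 15−3 = 12. IC gives ρ ≥ 15/27 = 5/9.
For Lab 2: gain 7, loss 5 per period, so ρ ≥ 7/12.
The tighter constraint is Lab 2's, so cooperation needs ρ ≥ 7/12.

7/12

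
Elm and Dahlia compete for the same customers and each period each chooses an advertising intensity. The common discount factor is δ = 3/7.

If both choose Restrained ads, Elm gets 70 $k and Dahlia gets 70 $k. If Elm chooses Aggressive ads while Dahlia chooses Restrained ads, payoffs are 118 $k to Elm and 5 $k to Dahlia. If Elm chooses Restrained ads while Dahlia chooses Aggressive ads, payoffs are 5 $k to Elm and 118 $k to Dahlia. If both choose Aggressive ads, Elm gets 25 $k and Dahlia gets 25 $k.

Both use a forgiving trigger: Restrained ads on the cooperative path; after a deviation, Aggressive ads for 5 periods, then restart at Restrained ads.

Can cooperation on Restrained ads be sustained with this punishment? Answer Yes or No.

IC: δ+…+δ^5 ≥ (118−70)/(70−25) = 16/15.
At δ = 3/7: partial sum = 0.7392 < 1.0667. Cooperation not sustainable.

No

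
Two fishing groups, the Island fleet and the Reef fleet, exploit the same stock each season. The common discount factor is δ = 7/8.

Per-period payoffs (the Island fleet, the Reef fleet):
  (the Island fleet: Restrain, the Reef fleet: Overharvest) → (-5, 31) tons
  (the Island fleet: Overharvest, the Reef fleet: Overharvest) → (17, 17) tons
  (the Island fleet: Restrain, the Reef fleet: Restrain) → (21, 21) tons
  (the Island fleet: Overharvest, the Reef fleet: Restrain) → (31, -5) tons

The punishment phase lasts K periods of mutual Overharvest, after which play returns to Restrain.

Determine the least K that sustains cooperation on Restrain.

Need Σ_{k=1}^{K} δ^k ≥ (31−21)/(21−17) = 2.5000 at δ = 7/8.
At K = 3 the sum is 2.3105 < 2.5000; at K = 4 it is 2.8967 ≥ 2.5000.
So the minimum punishment length is K = 4.

4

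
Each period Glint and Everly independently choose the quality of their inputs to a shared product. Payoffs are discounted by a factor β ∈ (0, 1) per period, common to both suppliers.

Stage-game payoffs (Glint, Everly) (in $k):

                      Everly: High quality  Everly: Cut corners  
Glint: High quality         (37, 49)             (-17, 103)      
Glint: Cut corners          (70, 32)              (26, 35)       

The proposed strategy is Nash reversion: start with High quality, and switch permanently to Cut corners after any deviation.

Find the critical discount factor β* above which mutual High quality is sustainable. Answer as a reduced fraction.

27/34

For Glint: deviation gain 70−37 = 33, per-period punishment loss 37−26 = 11. IC gives β ≥ 33/44 = 3/4.
For Everly: gain 54, loss 14 per period, so β ≥ 54/68 = 27/34.
The tighter constraint is Everly's, so cooperation needs β ≥ 27/34.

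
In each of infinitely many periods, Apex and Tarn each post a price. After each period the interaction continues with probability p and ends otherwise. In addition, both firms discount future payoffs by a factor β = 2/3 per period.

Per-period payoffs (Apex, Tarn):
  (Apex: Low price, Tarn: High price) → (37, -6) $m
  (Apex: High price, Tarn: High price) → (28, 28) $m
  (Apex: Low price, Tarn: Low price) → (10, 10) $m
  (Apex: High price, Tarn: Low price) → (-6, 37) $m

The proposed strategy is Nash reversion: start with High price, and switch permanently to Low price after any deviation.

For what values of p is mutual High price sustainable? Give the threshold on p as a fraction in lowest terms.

With continuation probability p and discount β, the effective per-period discount factor is βp.
Grim-trigger IC: βp ≥ (37−28)/(37−10) = 1/3.
So p ≥ (1/3)/(2/3) = 1/2.

1/2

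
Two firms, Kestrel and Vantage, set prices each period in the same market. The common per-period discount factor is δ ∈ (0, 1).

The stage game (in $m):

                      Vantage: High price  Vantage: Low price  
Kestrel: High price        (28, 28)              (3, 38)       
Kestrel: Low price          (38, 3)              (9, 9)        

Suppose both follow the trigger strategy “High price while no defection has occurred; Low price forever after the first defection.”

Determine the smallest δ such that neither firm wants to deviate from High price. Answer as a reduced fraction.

28/(1−δ) ≥ 38 + 9δ/(1−δ)
28 ≥ 38 − 29δ
δ ≥ 10/29.

10/29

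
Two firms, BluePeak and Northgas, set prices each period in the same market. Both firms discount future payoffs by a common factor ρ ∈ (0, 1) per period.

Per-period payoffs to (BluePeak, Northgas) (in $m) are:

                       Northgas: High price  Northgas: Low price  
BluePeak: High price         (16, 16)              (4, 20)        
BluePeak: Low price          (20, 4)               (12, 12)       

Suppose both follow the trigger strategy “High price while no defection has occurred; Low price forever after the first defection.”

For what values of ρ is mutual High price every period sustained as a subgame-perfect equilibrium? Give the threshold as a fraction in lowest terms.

1/2

Cooperation forever yields 16 each period: 16/(1−ρ).
Deviating yields 20 once, then 12 forever: 20 + 12ρ/(1−ρ).
No profitable deviation requires 16/(1−ρ) ≥ 20 + 12ρ/(1−ρ).
Multiplying by (1−ρ): 16 ≥ 20(1−ρ) + 12ρ = 20 − 8ρ.
So 8ρ ≥ 4, i.e. ρ ≥ 4/8 = 1/2.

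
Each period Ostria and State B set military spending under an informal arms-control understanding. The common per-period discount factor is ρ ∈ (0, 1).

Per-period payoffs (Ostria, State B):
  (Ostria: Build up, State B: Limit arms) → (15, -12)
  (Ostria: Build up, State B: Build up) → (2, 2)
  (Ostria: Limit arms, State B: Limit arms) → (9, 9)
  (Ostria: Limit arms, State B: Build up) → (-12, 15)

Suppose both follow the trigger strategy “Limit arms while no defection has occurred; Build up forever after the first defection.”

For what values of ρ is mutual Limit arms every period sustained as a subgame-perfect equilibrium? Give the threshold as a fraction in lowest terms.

6/13

Under grim trigger the critical discount factor is (T−C)/(T−P) with T = 15, C = 9, P = 2.
ρ* = (15−9)/(15−2) = 6/13.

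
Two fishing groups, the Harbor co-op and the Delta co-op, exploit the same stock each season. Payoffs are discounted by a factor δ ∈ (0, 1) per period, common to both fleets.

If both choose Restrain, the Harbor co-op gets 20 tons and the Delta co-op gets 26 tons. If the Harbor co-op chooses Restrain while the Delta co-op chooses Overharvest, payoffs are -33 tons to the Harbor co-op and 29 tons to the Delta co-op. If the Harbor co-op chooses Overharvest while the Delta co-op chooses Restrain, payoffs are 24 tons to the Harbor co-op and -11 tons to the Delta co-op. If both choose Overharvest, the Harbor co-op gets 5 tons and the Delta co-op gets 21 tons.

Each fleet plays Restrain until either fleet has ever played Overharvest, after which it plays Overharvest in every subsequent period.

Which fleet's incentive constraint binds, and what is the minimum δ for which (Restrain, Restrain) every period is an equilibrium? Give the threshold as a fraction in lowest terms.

the Delta co-op; δ ≥ 3/8

the Harbor co-op's threshold: (24−20)/(24−5) = 4/19.
the Delta co-op's threshold: (29−26)/(29−21) = 3/8.
4/19 < 3/8, so the Delta co-op binds and δ* = 3/8.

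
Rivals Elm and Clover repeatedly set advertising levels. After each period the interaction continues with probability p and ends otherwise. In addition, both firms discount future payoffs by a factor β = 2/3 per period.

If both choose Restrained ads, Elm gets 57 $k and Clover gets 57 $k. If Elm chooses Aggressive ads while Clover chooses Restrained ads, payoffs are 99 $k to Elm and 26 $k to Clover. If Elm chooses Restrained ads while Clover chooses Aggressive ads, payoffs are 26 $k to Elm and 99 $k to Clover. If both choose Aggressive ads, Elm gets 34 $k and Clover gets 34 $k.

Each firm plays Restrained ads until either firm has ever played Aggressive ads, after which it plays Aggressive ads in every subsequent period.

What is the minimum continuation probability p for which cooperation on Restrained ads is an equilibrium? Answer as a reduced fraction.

63/65

Expected continuation weight on next period's payoff is β·p = 2/3·p, which plays the role of the discount factor.
Cooperation requires 2/3·p ≥ (99−57)/(99−34) = 42/65, hence p ≥ 63/65.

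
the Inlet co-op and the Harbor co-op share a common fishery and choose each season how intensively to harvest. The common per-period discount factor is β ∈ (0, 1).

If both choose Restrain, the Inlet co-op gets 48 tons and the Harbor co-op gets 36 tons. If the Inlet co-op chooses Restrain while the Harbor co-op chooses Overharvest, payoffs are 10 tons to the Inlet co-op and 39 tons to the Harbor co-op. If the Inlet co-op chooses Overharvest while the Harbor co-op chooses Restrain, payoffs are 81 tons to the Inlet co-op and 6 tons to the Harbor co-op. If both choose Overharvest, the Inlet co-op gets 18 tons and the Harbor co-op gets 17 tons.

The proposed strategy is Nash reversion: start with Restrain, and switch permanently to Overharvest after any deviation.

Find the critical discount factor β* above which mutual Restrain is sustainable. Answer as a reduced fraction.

the Inlet co-op's threshold: (81−48)/(81−18) = 11/21.
the Harbor co-op's threshold: (39−36)/(39−17) = 3/22.
11/21 > 3/22, so the Inlet co-op binds and β* = 11/21.

11/21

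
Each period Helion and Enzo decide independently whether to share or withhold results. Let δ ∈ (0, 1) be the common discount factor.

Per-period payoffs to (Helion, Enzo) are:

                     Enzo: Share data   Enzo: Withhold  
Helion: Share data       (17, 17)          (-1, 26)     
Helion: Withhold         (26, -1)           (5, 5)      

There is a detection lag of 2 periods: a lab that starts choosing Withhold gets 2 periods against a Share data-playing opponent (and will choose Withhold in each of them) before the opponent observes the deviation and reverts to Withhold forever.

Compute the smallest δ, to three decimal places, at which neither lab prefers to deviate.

A deviator earns 26 for 2 periods, then 5 forever; cooperating earns 17 forever. Multiplying the IC by (1−δ):
17 ≥ 26(1−δ^2) + 5δ^2, so 21·δ^2 ≥ 9 and δ^2 ≥ 3/7.
δ ≥ (3/7)^(1/2) ≈ 0.655.

0.655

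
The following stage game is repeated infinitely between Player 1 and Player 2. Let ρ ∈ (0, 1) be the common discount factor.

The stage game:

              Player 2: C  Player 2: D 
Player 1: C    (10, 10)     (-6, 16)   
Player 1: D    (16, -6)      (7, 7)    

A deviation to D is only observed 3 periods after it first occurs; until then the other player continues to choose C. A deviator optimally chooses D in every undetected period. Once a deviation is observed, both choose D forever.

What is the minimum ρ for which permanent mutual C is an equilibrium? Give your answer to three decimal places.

A deviator earns 16 for 3 periods, then 7 forever; cooperating earns 10 forever. Multiplying the IC by (1−ρ):
10 ≥ 16(1−ρ^3) + 7ρ^3, so 9·ρ^3 ≥ 6 and ρ^3 ≥ 2/3.
ρ ≥ (2/3)^(1/3) ≈ 0.874.

0.874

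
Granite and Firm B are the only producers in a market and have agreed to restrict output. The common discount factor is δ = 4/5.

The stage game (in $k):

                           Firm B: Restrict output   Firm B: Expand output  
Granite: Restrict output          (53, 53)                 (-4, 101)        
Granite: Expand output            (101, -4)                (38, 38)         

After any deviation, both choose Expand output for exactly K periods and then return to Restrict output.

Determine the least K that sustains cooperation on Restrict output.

8

Need Σ_{k=1}^{K} δ^k ≥ (101−53)/(53−38) = 3.2000 at δ = 4/5.
At K = 7 the sum is 3.1611 < 3.2000; at K = 8 it is 3.3289 ≥ 3.2000.
So the minimum punishment length is K = 8.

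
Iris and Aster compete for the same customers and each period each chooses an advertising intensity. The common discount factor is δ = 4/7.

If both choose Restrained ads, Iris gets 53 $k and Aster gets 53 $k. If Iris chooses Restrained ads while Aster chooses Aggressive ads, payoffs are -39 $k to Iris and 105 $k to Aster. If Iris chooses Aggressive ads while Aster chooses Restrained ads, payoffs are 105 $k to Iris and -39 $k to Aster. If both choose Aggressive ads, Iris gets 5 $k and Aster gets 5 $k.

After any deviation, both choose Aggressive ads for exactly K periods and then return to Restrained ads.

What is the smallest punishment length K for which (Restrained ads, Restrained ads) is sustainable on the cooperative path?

3

No profitable deviation requires (53−5)(δ+…+δ^K) ≥ 105−53, i.e. δ+…+δ^K ≥ 13/12 ≈ 1.0833.
With δ = 4/7, the partial sums are K=1: 0.5714, K=2: 0.8980, K=3: 1.0845.
K = 3 is the first length at which the sum reaches 1.0833.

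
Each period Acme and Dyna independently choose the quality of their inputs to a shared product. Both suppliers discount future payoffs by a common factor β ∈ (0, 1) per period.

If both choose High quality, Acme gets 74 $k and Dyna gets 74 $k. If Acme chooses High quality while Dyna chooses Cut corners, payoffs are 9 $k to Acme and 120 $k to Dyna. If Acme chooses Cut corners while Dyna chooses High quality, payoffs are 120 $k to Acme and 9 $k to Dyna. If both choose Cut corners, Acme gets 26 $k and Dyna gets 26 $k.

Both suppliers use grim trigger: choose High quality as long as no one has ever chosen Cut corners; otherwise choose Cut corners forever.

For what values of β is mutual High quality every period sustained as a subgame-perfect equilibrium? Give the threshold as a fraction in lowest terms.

Cooperation forever yields 74 each period: 74/(1−β).
Deviating yields 120 once, then 26 forever: 120 + 26β/(1−β).
No profitable deviation requires 74/(1−β) ≥ 120 + 26β/(1−β).
Multiplying by (1−β): 74 ≥ 120(1−β) + 26β = 120 − 94β.
So 94β ≥ 46, i.e. β ≥ 46/94 = 23/47.

23/47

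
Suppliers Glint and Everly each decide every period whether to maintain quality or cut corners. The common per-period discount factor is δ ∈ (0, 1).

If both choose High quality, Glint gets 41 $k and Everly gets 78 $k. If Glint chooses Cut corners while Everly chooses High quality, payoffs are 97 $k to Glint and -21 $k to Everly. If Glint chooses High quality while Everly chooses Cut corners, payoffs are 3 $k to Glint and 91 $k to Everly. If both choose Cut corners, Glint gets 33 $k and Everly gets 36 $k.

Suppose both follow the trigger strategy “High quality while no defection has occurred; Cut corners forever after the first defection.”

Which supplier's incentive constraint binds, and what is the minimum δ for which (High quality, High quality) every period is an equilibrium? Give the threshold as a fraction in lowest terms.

Glint: cooperation gives 41 each period; deviation gives 97 once then 33 forever.
  41/(1−δ) ≥ 97 + 33δ/(1−δ) ⇒ δ ≥ 56/64 = 7/8.
Everly: cooperation gives 78 each period; deviation gives 91 once then 36 forever.
  δ ≥ 13/55.
Both must hold, so the binding constraint is Glint's: δ ≥ 7/8.

Glint; δ ≥ 7/8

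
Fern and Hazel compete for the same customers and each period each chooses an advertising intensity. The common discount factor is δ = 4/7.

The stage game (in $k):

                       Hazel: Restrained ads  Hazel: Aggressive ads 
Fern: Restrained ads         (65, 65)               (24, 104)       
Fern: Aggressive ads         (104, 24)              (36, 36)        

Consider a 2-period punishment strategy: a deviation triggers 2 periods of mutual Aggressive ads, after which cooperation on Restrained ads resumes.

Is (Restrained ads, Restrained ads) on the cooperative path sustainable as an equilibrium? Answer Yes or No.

No

IC: δ+…+δ^2 ≥ (104−65)/(65−36) = 39/29.
At δ = 4/7: partial sum = 0.8980 < 1.3448. Cooperation not sustainable.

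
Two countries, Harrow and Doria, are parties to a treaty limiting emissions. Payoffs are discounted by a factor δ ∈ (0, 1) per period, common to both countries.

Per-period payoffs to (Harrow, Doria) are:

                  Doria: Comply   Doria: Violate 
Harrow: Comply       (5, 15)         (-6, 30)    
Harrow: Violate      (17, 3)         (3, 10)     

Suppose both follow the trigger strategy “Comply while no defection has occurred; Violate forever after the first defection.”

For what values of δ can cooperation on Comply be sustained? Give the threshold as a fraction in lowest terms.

6/7

Harrow: cooperation gives 5 each period; deviation gives 17 once then 3 forever.
  5/(1−δ) ≥ 17 + 3δ/(1−δ) ⇒ δ ≥ 12/14 = 6/7.
Doria: cooperation gives 15 each period; deviation gives 30 once then 10 forever.
  δ ≥ 15/20 = 3/4.
Both must hold, so the binding constraint is Harrow's: δ ≥ 6/7.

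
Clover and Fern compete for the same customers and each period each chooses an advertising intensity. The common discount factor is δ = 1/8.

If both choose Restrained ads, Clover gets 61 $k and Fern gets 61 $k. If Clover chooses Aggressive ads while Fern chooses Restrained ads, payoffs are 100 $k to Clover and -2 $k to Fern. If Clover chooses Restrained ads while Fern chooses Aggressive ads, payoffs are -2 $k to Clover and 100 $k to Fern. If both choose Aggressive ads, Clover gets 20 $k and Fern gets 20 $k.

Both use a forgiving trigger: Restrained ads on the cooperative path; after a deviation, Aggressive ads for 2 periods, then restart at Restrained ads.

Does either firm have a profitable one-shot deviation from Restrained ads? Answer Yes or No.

Yes

Comparing payoff streams over the 3 periods until play realigns: cooperate → 61(1+δ+…+δ^2); deviate → 100 + 20(δ+…+δ^2).
Cooperation is sustained iff (61−20)(δ+…+δ^2) ≥ 100−61.
δ+…+δ^2 = 1/8·(1−(1/8)^2)/(1−1/8) = 0.1406, and (100−61)/(61−20) = 0.9512.
0.1406 < 0.9512, so cooperation is not sustainable.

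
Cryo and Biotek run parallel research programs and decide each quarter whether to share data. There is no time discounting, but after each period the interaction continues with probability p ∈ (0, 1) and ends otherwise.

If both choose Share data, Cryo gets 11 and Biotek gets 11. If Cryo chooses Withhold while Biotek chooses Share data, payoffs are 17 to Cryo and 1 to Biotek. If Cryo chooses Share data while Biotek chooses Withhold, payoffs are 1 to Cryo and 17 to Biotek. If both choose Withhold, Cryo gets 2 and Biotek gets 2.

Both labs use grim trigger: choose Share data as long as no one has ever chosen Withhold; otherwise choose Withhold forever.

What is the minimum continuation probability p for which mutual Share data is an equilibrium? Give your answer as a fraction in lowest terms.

2/5

Expected cooperation value is 11 + p·11 + p²·11 + … = 11/(1−p); deviation gives 17 + p·2/(1−p).
11 ≥ 17(1−p) + 2p ⇒ 15p ≥ 6 ⇒ p ≥ 6/15 = 2/5.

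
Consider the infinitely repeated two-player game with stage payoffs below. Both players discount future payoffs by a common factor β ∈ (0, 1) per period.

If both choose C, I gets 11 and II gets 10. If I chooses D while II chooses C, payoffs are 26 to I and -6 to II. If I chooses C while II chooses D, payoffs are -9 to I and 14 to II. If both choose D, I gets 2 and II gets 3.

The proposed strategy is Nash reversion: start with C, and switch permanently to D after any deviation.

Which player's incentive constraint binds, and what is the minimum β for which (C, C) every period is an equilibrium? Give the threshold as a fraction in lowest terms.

I; β ≥ 5/8

For I: deviation gain 26−11 = 15, per-period punishment loss 11−2 = 9. IC gives β ≥ 15/24 = 5/8.
For II: gain 4, loss 7 per period, so β ≥ 4/11.
The tighter constraint is I's, so cooperation needs β ≥ 5/8.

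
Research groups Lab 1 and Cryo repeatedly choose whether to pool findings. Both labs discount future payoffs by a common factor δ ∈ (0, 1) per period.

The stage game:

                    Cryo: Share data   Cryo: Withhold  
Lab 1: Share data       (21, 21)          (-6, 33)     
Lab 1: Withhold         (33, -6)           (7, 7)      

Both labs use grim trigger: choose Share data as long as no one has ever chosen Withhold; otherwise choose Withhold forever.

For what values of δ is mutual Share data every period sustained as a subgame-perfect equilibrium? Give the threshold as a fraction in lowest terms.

One-period gain from deviating is 33 − 21 = 12. The loss is 21 − 7 = 14 in every subsequent period, with present value 14·δ/(1−δ).
Deviation is unprofitable when 14·δ/(1−δ) ≥ 12, i.e. δ/(1−δ) ≥ 6/7.
Equivalently δ ≥ 12/(12+14) = 6/13.

6/13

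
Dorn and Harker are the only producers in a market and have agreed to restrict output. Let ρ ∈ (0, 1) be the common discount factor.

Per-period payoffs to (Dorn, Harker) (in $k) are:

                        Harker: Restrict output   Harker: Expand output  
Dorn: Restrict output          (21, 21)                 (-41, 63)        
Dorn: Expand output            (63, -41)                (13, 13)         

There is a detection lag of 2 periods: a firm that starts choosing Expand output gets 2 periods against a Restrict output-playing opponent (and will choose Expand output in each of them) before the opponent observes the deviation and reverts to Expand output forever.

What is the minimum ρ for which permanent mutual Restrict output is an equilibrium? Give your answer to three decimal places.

0.917

A deviator earns 63 for 2 periods, then 13 forever; cooperating earns 21 forever. Multiplying the IC by (1−ρ):
21 ≥ 63(1−ρ^2) + 13ρ^2, so 50·ρ^2 ≥ 42 and ρ^2 ≥ 21/25.
ρ ≥ (21/25)^(1/2) ≈ 0.917.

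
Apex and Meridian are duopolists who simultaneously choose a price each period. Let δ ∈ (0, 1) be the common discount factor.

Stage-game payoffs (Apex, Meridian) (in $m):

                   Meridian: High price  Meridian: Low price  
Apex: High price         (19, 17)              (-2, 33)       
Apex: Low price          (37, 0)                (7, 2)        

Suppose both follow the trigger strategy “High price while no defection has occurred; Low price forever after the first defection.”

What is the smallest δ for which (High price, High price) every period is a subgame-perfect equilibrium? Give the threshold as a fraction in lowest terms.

3/5

Apex's threshold: (37−19)/(37−7) = 3/5.
Meridian's threshold: (33−17)/(33−2) = 16/31.
3/5 > 16/31, so Apex binds and δ* = 3/5.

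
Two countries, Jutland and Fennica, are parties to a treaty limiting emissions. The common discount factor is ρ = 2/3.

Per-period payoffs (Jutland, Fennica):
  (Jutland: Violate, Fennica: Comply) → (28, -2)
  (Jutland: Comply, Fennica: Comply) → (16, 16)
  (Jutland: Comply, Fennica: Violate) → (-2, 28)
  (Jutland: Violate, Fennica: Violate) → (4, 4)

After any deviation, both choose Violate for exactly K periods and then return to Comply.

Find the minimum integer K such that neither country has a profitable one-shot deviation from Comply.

No profitable deviation requires (16−4)(ρ+…+ρ^K) ≥ 28−16, i.e. ρ+…+ρ^K ≥ 1 ≈ 1.0000.
With ρ = 2/3, the partial sums are K=1: 0.6667, K=2: 1.1111.
K = 2 is the first length at which the sum reaches 1.0000.

2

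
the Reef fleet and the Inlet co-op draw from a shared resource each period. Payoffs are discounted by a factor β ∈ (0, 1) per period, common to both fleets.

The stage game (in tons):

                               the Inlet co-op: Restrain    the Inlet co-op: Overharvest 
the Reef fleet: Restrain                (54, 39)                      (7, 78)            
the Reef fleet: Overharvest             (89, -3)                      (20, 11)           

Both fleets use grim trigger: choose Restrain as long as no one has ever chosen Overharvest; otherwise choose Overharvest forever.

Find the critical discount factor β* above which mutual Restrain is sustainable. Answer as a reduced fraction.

39/67

the Reef fleet's threshold: (89−54)/(89−20) = 35/69.
the Inlet co-op's threshold: (78−39)/(78−11) = 39/67.
35/69 < 39/67, so the Inlet co-op binds and β* = 39/67.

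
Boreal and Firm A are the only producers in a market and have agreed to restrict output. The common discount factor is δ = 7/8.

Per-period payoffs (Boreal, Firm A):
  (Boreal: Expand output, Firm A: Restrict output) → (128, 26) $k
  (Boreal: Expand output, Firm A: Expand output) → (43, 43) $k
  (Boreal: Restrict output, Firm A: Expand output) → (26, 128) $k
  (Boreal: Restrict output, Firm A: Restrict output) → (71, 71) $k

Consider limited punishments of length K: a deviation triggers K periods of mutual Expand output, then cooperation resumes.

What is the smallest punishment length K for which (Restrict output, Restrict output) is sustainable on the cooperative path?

3

IC: δ(1−δ^K)/(1−δ) ≥ (128−71)/(71−43) = 57/28.
With δ = 7/8: need 1 − δ^K ≥ 57/28·(1−7/8)/(7/8), i.e. δ^K ≤ 0.7092.
Since (7/8)^2 = 0.7656 and (7/8)^3 = 0.6699, the smallest such K is 3.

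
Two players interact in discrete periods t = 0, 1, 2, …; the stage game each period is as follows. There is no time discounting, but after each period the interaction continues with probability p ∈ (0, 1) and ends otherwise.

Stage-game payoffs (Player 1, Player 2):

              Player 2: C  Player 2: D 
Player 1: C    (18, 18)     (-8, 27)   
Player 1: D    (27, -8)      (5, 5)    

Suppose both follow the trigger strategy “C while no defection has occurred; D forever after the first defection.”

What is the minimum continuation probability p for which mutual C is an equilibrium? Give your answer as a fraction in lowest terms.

9/22

With no time discounting, the continuation probability p plays the role of the discount factor.
Grim-trigger IC: 18/(1−p) ≥ 27 + 5p/(1−p) ⇒ p ≥ (27−18)/(27−5) = 9/22.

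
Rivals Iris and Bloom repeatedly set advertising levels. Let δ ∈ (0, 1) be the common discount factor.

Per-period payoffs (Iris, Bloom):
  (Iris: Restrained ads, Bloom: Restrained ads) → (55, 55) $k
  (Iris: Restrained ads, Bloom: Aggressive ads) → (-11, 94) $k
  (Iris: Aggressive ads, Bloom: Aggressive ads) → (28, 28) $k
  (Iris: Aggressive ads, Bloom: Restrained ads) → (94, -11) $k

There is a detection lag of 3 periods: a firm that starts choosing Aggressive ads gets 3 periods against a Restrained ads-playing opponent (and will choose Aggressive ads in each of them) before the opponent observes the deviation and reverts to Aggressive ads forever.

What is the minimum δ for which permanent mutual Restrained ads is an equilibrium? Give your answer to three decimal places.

0.839

The best deviation is to choose Aggressive ads for all 3 undetected periods, earning 94 each, then 28 forever once detected.
Deviation value: 94(1−δ^3)/(1−δ) + 28δ^3/(1−δ); cooperation value: 55/(1−δ).
IC: 55 ≥ 94(1−δ^3) + 28δ^3 = 94 − 66δ^3.
So δ^3 ≥ 39/66 = 13/22, giving δ ≥ (13/22)^(1/3) ≈ 0.839.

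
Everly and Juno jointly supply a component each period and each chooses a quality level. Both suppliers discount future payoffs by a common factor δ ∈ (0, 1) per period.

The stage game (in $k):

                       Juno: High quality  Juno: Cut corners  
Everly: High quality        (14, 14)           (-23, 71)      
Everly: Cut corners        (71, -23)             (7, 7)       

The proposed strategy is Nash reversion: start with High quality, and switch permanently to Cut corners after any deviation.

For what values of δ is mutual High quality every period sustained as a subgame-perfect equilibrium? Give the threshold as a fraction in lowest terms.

57/64

Cooperation forever yields 14 each period: 14/(1−δ).
Deviating yields 71 once, then 7 forever: 71 + 7δ/(1−δ).
No profitable deviation requires 14/(1−δ) ≥ 71 + 7δ/(1−δ).
Multiplying by (1−δ): 14 ≥ 71(1−δ) + 7δ = 71 − 64δ.
So 64δ ≥ 57, i.e. δ ≥ 57/64.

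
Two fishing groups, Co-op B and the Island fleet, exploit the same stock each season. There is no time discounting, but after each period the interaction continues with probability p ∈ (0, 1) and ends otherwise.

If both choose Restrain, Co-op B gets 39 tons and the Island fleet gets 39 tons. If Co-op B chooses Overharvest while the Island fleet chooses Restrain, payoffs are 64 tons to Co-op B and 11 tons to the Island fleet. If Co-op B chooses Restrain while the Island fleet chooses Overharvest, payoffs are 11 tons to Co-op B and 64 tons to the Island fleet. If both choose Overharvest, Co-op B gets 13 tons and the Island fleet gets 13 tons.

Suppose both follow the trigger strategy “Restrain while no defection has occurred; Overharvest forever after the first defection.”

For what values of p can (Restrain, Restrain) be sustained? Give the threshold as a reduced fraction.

25/51

With no time discounting, the continuation probability p plays the role of the discount factor.
Grim-trigger IC: 39/(1−p) ≥ 64 + 13p/(1−p) ⇒ p ≥ (64−39)/(64−13) = 25/51.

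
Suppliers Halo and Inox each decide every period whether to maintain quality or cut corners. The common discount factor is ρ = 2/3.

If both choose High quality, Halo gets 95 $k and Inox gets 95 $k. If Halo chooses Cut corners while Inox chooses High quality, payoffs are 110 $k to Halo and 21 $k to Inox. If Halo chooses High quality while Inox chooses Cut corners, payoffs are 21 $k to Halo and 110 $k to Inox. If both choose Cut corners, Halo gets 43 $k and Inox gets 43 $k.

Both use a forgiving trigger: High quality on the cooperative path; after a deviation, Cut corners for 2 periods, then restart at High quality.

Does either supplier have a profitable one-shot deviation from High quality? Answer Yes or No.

No

A one-shot deviation gives 110 now, then 43 for 2 periods, then back to 95.
Gain from deviating: (110−95) today; loss: (95−43) in each of the next 2 periods.
No-deviation condition: (95−43)(ρ+…+ρ^2) ≥ 110−95, i.e. ρ+…+ρ^2 ≥ 15/52.
At ρ = 2/3: ρ+…+ρ^2 = 1.1111 ≥ 0.2885.
So cooperation is sustainable.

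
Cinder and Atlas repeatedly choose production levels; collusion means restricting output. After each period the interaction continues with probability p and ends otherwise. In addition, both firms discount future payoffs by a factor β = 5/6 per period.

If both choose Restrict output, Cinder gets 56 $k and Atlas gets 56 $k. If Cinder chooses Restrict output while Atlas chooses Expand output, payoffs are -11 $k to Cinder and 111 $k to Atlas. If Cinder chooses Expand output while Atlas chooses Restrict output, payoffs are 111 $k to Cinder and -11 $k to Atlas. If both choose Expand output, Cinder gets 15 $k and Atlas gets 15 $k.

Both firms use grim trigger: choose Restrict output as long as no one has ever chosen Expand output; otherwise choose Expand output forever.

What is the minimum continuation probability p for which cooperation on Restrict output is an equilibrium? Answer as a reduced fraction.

11/16

With continuation probability p and discount β, the effective per-period discount factor is βp.
Grim-trigger IC: βp ≥ (111−56)/(111−15) = 55/96.
So p ≥ (55/96)/(5/6) = 11/16.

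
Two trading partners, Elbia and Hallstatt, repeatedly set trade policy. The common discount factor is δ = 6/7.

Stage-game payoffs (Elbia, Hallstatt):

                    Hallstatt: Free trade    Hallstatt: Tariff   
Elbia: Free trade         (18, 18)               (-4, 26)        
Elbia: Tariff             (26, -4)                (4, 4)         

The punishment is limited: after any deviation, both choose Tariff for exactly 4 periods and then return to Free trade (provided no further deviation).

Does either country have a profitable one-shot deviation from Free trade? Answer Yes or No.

Comparing payoff streams over the 5 periods until play realigns: cooperate → 18(1+δ+…+δ^4); deviate → 26 + 4(δ+…+δ^4).
Cooperation is sustained iff (18−4)(δ+…+δ^4) ≥ 26−18.
δ+…+δ^4 = 6/7·(1−(6/7)^4)/(1−6/7) = 2.7613, and (26−18)/(18−4) = 0.5714.
2.7613 ≥ 0.5714, so cooperation is sustainable.

No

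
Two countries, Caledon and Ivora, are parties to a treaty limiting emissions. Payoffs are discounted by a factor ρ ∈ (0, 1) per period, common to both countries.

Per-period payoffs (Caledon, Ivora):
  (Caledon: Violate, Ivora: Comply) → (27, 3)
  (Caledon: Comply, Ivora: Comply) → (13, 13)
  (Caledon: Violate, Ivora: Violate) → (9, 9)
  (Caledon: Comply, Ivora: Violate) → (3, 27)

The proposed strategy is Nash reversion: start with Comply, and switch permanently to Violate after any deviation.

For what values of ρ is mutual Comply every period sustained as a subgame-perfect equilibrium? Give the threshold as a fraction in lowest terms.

Cooperation forever yields 13 each period: 13/(1−ρ).
Deviating yields 27 once, then 9 forever: 27 + 9ρ/(1−ρ).
No profitable deviation requires 13/(1−ρ) ≥ 27 + 9ρ/(1−ρ).
Multiplying by (1−ρ): 13 ≥ 27(1−ρ) + 9ρ = 27 − 18ρ.
So 18ρ ≥ 14, i.e. ρ ≥ 14/18 = 7/9.

7/9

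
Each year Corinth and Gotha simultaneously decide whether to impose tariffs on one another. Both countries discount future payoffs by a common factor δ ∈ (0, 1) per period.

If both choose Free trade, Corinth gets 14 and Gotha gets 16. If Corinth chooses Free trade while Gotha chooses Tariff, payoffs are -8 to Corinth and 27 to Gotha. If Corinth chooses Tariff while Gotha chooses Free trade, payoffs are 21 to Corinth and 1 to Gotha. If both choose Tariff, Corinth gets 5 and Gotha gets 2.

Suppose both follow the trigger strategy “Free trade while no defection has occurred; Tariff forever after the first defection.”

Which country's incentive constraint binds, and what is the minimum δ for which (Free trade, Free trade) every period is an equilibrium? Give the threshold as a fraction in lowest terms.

Gotha; δ ≥ 11/25

Corinth's threshold: (21−14)/(21−5) = 7/16.
Gotha's threshold: (27−16)/(27−2) = 11/25.
7/16 < 11/25, so Gotha binds and δ* = 11/25.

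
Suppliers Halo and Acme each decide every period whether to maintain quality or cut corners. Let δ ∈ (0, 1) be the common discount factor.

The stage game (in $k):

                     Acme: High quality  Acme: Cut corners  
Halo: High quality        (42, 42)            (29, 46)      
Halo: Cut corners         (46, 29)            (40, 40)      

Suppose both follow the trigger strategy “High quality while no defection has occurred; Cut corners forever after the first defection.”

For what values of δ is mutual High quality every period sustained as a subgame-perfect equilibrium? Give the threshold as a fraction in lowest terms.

42/(1−δ) ≥ 46 + 40δ/(1−δ)
42 ≥ 46 − 6δ
δ ≥ 4/6 = 2/3.

2/3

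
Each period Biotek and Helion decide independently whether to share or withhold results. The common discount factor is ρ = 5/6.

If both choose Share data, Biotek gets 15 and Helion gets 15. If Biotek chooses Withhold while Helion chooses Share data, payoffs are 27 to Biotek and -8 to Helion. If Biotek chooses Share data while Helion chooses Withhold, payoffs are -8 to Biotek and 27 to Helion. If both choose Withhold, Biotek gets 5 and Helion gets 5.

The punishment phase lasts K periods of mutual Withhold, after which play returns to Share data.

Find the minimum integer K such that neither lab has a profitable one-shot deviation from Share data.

2

IC: ρ(1−ρ^K)/(1−ρ) ≥ (27−15)/(15−5) = 6/5.
With ρ = 5/6: need 1 − ρ^K ≥ 6/5·(1−5/6)/(5/6), i.e. ρ^K ≤ 0.7600.
Since (5/6)^1 = 0.8333 and (5/6)^2 = 0.6944, the smallest such K is 2.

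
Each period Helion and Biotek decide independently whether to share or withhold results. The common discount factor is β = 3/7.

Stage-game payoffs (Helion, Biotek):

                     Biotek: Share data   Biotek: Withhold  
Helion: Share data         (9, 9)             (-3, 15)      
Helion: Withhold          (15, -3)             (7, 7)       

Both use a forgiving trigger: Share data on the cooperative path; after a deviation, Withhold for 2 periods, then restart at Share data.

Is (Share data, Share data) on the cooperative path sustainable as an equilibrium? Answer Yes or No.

No

IC: β+…+β^2 ≥ (15−9)/(9−7) = 3.
At β = 3/7: partial sum = 0.6122 < 3.0000. Cooperation not sustainable.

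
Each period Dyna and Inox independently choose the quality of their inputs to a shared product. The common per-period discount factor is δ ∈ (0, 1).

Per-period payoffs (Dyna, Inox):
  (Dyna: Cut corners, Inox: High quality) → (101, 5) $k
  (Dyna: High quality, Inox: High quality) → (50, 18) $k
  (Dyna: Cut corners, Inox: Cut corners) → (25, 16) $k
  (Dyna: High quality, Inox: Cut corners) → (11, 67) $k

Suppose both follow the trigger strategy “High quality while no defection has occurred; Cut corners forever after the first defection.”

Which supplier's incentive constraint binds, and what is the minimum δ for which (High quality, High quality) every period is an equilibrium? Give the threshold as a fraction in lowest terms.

For Dyna: deviation gain 101−50 = 51, per-period punishment loss 50−25 = 25. IC gives δ ≥ 51/76.
For Inox: gain 49, loss 2 per period, so δ ≥ 49/51.
The tighter constraint is Inox's, so cooperation needs δ ≥ 49/51.

Inox; δ ≥ 49/51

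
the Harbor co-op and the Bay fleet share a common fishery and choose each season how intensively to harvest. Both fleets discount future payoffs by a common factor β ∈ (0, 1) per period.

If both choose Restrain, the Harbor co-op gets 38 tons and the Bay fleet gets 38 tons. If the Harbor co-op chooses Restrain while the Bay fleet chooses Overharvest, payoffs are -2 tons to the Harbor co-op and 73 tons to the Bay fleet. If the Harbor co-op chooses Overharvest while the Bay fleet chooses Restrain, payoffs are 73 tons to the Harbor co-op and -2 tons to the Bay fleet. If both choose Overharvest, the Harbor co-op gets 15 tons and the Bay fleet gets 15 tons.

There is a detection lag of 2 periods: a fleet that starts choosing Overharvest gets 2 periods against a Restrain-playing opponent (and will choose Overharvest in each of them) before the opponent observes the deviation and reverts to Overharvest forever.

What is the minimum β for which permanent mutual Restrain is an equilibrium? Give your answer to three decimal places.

The best deviation is to choose Overharvest for all 2 undetected periods, earning 73 each, then 15 forever once detected.
Deviation value: 73(1−β^2)/(1−β) + 15β^2/(1−β); cooperation value: 38/(1−β).
IC: 38 ≥ 73(1−β^2) + 15β^2 = 73 − 58β^2.
So β^2 ≥ 35/58, giving β ≥ (35/58)^(1/2) ≈ 0.777.

0.777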